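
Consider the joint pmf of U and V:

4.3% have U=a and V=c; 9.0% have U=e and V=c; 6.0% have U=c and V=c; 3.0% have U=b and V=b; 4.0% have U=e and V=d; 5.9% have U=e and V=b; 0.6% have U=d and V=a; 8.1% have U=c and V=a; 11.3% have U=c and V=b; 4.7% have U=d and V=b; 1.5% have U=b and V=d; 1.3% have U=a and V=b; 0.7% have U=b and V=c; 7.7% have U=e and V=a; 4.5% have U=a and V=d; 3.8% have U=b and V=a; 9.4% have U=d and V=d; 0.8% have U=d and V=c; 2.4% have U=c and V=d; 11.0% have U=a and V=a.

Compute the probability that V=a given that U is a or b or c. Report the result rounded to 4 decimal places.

P(U=a) = 0.110 + 0.013 + 0.043 + 0.045 = 0.211.
P(U=b) = 0.038 + 0.030 + 0.007 + 0.015 = 0.090.
P(U=c) = 0.081 + 0.113 + 0.060 + 0.024 = 0.278.
P(U ∈ {a, b, c}) = 0.211 + 0.090 + 0.278 = 0.579; P(V=a, U ∈ {a, b, c}) = 0.110 + 0.038 + 0.081 = 0.229.
P(V=a | U ∈ {a, b, c}) = 0.229/0.579 = 0.3955.

0.3955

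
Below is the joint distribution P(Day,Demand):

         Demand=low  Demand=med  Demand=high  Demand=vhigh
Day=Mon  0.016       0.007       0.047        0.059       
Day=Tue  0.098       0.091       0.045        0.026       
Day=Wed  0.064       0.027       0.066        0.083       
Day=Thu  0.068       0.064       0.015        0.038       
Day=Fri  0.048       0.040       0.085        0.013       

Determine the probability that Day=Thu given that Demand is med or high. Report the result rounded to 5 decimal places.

0.16222

P(Demand=med) = 0.007 + 0.091 + 0.027 + 0.064 + 0.040 = 0.229.
P(Demand=high) = 0.047 + 0.045 + 0.066 + 0.015 + 0.085 = 0.258.
P(Demand ∈ {med, high}) = 0.229 + 0.258 = 0.487; P(Day=Thu, Demand ∈ {med, high}) = 0.064 + 0.015 = 0.079.
P(Day=Thu | Demand ∈ {med, high}) = 0.079/0.487 = 0.16222.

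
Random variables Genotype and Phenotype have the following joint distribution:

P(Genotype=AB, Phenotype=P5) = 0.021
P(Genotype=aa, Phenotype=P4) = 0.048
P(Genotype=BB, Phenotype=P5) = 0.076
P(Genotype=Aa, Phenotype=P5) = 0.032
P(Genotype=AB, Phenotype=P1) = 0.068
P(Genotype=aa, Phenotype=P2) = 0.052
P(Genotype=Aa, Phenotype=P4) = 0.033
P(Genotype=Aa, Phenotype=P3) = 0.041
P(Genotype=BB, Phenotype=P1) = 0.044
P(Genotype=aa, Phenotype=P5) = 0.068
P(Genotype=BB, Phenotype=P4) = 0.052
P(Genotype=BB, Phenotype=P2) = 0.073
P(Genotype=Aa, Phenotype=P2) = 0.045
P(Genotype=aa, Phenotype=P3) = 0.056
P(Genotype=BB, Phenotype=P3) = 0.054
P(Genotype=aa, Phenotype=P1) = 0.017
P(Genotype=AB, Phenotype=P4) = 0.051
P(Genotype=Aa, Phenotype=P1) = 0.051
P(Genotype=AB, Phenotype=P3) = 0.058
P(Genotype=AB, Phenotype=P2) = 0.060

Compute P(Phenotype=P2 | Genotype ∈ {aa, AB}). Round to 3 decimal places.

0.224

P(Genotype=aa) = 0.017 + 0.052 + 0.056 + 0.048 + 0.068 = 0.241.
P(Genotype=AB) = 0.068 + 0.060 + 0.058 + 0.051 + 0.021 = 0.258.
P(Genotype ∈ {aa, AB}) = 0.241 + 0.258 = 0.499; P(Phenotype=P2, Genotype ∈ {aa, AB}) = 0.052 + 0.060 = 0.112.
P(Phenotype=P2 | Genotype ∈ {aa, AB}) = 0.112/0.499 = 0.224.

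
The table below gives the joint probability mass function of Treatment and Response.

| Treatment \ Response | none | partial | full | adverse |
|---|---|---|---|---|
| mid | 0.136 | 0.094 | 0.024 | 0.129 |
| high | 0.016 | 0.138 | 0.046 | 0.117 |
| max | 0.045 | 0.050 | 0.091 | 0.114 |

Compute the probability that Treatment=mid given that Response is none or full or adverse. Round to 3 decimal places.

P(Response=none) = 0.136 + 0.016 + 0.045 = 0.197.
P(Response=full) = 0.024 + 0.046 + 0.091 = 0.161.
P(Response=adverse) = 0.129 + 0.117 + 0.114 = 0.360.
P(Response ∈ {none, full, adverse}) = 0.197 + 0.161 + 0.360 = 0.718; P(Treatment=mid, Response ∈ {none, full, adverse}) = 0.136 + 0.024 + 0.129 = 0.289.
P(Treatment=mid | Response ∈ {none, full, adverse}) = 0.289/0.718 = 0.403.

0.403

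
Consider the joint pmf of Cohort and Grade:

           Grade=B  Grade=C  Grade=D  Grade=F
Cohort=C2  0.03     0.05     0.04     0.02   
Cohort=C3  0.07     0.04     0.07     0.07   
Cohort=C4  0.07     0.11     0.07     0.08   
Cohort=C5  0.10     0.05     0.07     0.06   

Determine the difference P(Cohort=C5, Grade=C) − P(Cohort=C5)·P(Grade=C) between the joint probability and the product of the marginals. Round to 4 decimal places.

-0.0200

P(Cohort=C5) = 0.10 + 0.05 + 0.07 + 0.06 = 0.28.
P(Grade=C) = 0.05 + 0.04 + 0.11 + 0.05 = 0.25.
P(Cohort=C5, Grade=C) − P(Cohort=C5)P(Grade=C) = 0.05 − 0.28×0.25 = -0.0200.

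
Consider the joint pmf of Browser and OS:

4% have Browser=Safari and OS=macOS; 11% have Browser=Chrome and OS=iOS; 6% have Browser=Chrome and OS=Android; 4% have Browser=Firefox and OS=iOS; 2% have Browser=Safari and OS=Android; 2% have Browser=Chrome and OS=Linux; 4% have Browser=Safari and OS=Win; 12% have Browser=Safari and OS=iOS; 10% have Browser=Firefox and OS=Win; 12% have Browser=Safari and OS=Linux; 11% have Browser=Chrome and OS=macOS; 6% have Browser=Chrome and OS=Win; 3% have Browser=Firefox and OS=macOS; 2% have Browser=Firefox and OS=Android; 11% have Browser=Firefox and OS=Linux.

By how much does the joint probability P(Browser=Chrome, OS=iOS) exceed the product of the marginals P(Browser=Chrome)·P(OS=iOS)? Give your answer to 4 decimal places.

0.0128

P(Browser=Chrome) = 0.06 + 0.11 + 0.02 + 0.11 + 0.06 = 0.36.
P(OS=iOS) = 0.11 + 0.04 + 0.12 = 0.27.
P(Browser=Chrome, OS=iOS) − P(Browser=Chrome)P(OS=iOS) = 0.11 − 0.36×0.27 = 0.0128.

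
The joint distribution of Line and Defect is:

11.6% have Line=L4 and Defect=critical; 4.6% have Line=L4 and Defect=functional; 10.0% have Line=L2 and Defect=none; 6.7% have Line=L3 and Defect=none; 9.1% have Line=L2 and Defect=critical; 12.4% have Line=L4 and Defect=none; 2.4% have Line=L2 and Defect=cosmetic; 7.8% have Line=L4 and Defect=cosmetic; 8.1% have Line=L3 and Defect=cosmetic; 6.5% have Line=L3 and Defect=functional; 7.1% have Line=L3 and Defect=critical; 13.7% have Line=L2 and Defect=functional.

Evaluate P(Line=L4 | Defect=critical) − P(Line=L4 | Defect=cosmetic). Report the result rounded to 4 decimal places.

-0.0090

P(Defect=critical) = 0.091 + 0.071 + 0.116 = 0.278; P(Line=L4 | Defect=critical) = 0.116/0.278 = 0.41727.
P(Defect=cosmetic) = 0.024 + 0.081 + 0.078 = 0.183; P(Line=L4 | Defect=cosmetic) = 0.078/0.183 = 0.42623.
Difference = -0.0090.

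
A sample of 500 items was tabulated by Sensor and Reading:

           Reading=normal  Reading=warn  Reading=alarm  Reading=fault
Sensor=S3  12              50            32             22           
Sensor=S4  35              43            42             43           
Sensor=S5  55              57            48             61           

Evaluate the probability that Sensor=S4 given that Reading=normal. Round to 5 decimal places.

0.34314

Total with Reading=normal: 12 + 35 + 55 = 102.
P(Sensor=S4 | Reading=normal) = 35/102 = 0.34314.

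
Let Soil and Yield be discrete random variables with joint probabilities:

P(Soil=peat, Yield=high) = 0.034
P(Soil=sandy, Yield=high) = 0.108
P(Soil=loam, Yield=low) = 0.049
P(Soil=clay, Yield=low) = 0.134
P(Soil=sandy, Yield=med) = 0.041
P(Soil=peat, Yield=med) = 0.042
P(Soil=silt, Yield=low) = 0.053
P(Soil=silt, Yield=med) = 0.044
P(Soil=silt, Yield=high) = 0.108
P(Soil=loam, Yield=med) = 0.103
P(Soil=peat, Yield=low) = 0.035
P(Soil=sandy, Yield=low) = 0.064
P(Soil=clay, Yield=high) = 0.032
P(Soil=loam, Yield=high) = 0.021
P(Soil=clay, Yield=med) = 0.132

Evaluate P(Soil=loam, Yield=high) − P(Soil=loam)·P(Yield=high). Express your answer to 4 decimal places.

-0.0314

P(Soil=loam) = 0.049 + 0.103 + 0.021 = 0.173.
P(Yield=high) = 0.108 + 0.021 + 0.032 + 0.108 + 0.034 = 0.303.
P(Soil=loam, Yield=high) − P(Soil=loam)P(Yield=high) = 0.021 − 0.173×0.303 = -0.0314.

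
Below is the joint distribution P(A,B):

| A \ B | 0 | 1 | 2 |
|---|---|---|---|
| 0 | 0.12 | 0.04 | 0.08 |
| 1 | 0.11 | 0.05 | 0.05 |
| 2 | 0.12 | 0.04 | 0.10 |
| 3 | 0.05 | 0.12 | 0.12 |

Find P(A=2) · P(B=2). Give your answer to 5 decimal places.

P(A=2) = 0.12 + 0.04 + 0.10 = 0.26.
P(B=2) = 0.08 + 0.05 + 0.10 + 0.12 = 0.35.
Product: 0.26 × 0.35 = 0.09100.

0.09100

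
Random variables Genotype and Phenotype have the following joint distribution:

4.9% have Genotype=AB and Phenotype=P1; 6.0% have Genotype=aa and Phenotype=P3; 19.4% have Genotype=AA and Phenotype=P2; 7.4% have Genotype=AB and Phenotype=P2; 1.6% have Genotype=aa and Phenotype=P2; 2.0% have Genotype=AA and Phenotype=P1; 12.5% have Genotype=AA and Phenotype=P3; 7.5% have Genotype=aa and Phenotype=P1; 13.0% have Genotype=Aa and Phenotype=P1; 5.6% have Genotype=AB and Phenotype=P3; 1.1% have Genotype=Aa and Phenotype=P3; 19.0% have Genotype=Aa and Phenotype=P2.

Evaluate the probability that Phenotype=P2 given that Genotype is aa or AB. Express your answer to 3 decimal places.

0.273

P(Genotype=aa) = 0.075 + 0.016 + 0.060 = 0.151.
P(Genotype=AB) = 0.049 + 0.074 + 0.056 = 0.179.
P(Genotype ∈ {aa, AB}) = 0.151 + 0.179 = 0.330; P(Phenotype=P2, Genotype ∈ {aa, AB}) = 0.016 + 0.074 = 0.090.
P(Phenotype=P2 | Genotype ∈ {aa, AB}) = 0.090/0.330 = 0.273.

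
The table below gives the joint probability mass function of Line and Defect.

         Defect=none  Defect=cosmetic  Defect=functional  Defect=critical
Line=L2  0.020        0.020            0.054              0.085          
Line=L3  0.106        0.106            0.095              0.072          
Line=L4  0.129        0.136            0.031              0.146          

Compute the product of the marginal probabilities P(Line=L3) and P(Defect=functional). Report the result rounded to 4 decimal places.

P(Line=L3) = 0.106 + 0.106 + 0.095 + 0.072 = 0.379.
P(Defect=functional) = 0.054 + 0.095 + 0.031 = 0.180.
Product: 0.379 × 0.180 = 0.0682.

0.0682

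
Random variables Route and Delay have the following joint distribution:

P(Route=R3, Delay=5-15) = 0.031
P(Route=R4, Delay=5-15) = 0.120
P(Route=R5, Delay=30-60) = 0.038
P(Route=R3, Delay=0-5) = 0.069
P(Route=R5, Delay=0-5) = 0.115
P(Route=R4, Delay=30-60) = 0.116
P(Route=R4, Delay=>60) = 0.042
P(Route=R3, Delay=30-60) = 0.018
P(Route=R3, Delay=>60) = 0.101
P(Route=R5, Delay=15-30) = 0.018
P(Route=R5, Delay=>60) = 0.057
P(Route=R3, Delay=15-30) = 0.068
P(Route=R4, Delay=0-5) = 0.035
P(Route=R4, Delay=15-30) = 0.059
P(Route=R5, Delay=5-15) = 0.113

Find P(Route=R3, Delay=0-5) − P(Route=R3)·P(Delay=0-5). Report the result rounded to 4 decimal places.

P(Route=R3) = 0.069 + 0.031 + 0.068 + 0.018 + 0.101 = 0.287.
P(Delay=0-5) = 0.069 + 0.035 + 0.115 = 0.219.
P(Route=R3, Delay=0-5) − P(Route=R3)P(Delay=0-5) = 0.069 − 0.287×0.219 = 0.0061.

0.0061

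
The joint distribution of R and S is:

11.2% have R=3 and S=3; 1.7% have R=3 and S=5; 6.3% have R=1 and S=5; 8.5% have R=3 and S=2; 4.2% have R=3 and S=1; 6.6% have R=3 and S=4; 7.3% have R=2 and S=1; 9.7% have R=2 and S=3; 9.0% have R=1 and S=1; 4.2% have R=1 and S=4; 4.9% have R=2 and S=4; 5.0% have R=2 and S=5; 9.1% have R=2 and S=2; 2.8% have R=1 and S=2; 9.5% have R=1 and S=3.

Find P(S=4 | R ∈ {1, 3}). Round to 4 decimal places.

P(R=1) = 0.090 + 0.028 + 0.095 + 0.042 + 0.063 = 0.318.
P(R=3) = 0.042 + 0.085 + 0.112 + 0.066 + 0.017 = 0.322.
P(R ∈ {1, 3}) = 0.318 + 0.322 = 0.640; P(S=4, R ∈ {1, 3}) = 0.042 + 0.066 = 0.108.
P(S=4 | R ∈ {1, 3}) = 0.108/0.640 = 0.1688.

0.1688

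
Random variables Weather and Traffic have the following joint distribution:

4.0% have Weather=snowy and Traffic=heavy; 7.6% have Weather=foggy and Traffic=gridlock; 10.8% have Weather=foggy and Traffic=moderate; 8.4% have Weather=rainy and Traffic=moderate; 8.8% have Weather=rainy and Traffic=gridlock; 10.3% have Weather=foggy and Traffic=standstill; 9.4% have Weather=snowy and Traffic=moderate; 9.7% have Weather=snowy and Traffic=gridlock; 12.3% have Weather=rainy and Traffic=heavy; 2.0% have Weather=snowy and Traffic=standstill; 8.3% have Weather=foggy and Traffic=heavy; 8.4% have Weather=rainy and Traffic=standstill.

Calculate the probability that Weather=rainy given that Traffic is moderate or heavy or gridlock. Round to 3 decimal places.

P(Traffic=moderate) = 0.084 + 0.094 + 0.108 = 0.286.
P(Traffic=heavy) = 0.123 + 0.040 + 0.083 = 0.246.
P(Traffic=gridlock) = 0.088 + 0.097 + 0.076 = 0.261.
P(Traffic ∈ {moderate, heavy, gridlock}) = 0.286 + 0.246 + 0.261 = 0.793; P(Weather=rainy, Traffic ∈ {moderate, heavy, gridlock}) = 0.084 + 0.123 + 0.088 = 0.295.
P(Weather=rainy | Traffic ∈ {moderate, heavy, gridlock}) = 0.295/0.793 = 0.372.

0.372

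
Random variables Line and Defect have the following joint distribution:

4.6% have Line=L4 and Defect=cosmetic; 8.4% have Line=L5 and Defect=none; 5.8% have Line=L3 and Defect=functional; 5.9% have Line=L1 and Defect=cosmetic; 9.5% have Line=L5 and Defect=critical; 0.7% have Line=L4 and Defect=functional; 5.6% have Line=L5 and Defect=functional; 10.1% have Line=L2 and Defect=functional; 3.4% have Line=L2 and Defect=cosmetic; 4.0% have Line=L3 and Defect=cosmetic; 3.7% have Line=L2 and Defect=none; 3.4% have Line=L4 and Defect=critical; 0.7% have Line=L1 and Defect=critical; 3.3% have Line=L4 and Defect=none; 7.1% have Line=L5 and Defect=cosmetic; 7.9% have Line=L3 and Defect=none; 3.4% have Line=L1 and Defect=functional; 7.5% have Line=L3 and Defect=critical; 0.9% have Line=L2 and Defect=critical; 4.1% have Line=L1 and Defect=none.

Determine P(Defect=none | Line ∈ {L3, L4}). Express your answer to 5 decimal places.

P(Line=L3) = 0.079 + 0.040 + 0.058 + 0.075 = 0.252.
P(Line=L4) = 0.033 + 0.046 + 0.007 + 0.034 = 0.120.
P(Line ∈ {L3, L4}) = 0.252 + 0.120 = 0.372; P(Defect=none, Line ∈ {L3, L4}) = 0.079 + 0.033 = 0.112.
P(Defect=none | Line ∈ {L3, L4}) = 0.112/0.372 = 0.30108.

0.30108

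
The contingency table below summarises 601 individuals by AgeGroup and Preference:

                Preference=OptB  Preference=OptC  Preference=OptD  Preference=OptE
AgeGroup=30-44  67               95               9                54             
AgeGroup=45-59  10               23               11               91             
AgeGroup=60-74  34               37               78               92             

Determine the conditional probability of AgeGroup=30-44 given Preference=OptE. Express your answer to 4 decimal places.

Total with Preference=OptE: 54 + 91 + 92 = 237.
P(AgeGroup=30-44 | Preference=OptE) = 54/237 = 0.2278.

0.2278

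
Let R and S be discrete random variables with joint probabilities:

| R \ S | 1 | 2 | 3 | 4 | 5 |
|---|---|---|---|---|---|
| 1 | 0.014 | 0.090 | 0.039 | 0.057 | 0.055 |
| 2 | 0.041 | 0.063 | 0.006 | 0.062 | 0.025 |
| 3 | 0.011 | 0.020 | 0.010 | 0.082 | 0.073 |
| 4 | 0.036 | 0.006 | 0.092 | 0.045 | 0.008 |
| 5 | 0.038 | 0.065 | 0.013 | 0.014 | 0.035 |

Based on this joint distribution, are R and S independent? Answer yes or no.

no

P(R=4) = 0.187 and P(S=3) = 0.160, so their product is 0.02992, but P(R=4, S=3) = 0.092. Since these differ, R and S are not independent.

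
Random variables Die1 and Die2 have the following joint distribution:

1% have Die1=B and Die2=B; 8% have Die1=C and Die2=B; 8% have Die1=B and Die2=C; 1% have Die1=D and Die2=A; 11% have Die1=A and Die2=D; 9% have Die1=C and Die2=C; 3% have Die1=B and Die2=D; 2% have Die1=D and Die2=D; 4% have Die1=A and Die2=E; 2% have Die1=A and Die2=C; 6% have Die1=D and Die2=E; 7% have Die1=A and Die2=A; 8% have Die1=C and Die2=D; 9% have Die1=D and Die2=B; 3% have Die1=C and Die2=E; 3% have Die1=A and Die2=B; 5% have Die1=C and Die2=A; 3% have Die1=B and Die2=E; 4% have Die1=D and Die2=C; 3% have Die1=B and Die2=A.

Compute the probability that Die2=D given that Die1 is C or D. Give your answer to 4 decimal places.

P(Die1=C) = 0.05 + 0.08 + 0.09 + 0.08 + 0.03 = 0.33.
P(Die1=D) = 0.01 + 0.09 + 0.04 + 0.02 + 0.06 = 0.22.
P(Die1 ∈ {C, D}) = 0.33 + 0.22 = 0.55; P(Die2=D, Die1 ∈ {C, D}) = 0.08 + 0.02 = 0.10.
P(Die2=D | Die1 ∈ {C, D}) = 0.10/0.55 = 0.1818.

0.1818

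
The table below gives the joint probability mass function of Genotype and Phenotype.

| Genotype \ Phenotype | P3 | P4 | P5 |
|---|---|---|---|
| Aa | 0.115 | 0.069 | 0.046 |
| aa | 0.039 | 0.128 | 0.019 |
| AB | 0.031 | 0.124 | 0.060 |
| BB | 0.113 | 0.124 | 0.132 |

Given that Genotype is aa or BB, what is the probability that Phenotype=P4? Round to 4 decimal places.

0.4541

P(Genotype=aa) = 0.039 + 0.128 + 0.019 = 0.186.
P(Genotype=BB) = 0.113 + 0.124 + 0.132 = 0.369.
P(Genotype ∈ {aa, BB}) = 0.186 + 0.369 = 0.555; P(Phenotype=P4, Genotype ∈ {aa, BB}) = 0.128 + 0.124 = 0.252.
P(Phenotype=P4 | Genotype ∈ {aa, BB}) = 0.252/0.555 = 0.4541.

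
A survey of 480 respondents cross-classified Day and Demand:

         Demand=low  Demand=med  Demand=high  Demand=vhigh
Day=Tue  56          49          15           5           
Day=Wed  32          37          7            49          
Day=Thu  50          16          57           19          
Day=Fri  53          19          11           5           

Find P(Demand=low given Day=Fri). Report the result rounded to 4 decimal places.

0.6023

Total with Day=Fri: 53 + 19 + 11 + 5 = 88.
P(Demand=low | Day=Fri) = 53/88 = 0.6023.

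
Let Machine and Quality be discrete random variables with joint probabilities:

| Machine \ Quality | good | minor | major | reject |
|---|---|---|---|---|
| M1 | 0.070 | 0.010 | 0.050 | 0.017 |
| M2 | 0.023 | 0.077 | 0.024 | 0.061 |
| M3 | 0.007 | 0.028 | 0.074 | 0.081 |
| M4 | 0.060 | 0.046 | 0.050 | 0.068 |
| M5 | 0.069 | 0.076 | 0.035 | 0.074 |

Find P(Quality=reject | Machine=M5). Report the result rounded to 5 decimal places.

P(Machine=M5) = 0.069 + 0.076 + 0.035 + 0.074 = 0.254.
P(Quality=reject | Machine=M5) = 0.074/0.254 = 0.29134.

0.29134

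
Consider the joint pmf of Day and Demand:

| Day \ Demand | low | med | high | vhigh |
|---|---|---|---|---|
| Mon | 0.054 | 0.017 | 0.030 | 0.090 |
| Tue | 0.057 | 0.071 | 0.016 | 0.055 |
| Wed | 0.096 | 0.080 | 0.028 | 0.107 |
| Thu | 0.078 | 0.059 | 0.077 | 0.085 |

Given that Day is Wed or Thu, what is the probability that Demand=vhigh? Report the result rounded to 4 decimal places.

P(Day=Wed) = 0.096 + 0.080 + 0.028 + 0.107 = 0.311.
P(Day=Thu) = 0.078 + 0.059 + 0.077 + 0.085 = 0.299.
P(Day ∈ {Wed, Thu}) = 0.311 + 0.299 = 0.610; P(Demand=vhigh, Day ∈ {Wed, Thu}) = 0.107 + 0.085 = 0.192.
P(Demand=vhigh | Day ∈ {Wed, Thu}) = 0.192/0.610 = 0.3148.

0.3148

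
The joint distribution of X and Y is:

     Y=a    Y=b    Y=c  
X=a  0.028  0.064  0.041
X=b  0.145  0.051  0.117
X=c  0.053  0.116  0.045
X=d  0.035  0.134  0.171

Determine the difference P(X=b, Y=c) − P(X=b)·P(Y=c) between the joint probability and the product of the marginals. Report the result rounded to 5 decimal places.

-0.00006

P(X=b) = 0.145 + 0.051 + 0.117 = 0.313.
P(Y=c) = 0.041 + 0.117 + 0.045 + 0.171 = 0.374.
P(X=b, Y=c) − P(X=b)P(Y=c) = 0.117 − 0.313×0.374 = -0.00006.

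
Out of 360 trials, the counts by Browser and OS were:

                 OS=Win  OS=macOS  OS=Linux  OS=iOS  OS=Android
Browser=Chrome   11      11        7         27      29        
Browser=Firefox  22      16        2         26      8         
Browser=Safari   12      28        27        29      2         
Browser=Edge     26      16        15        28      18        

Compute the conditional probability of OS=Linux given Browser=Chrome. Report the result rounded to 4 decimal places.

Total with Browser=Chrome: 11 + 11 + 7 + 27 + 29 = 85.
P(OS=Linux | Browser=Chrome) = 7/85 = 0.0824.

0.0824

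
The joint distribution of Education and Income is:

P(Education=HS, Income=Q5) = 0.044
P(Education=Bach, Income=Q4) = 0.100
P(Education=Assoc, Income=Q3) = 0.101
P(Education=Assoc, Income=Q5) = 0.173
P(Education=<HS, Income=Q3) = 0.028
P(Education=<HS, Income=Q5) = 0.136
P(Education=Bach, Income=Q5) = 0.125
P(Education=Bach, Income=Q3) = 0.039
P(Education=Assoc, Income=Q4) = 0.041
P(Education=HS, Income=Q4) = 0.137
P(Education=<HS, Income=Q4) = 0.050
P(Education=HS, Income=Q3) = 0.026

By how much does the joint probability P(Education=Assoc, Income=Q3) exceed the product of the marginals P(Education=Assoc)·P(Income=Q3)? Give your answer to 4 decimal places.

P(Education=Assoc) = 0.101 + 0.041 + 0.173 = 0.315.
P(Income=Q3) = 0.028 + 0.026 + 0.101 + 0.039 = 0.194.
P(Education=Assoc, Income=Q3) − P(Education=Assoc)P(Income=Q3) = 0.101 − 0.315×0.194 = 0.0399.

0.0399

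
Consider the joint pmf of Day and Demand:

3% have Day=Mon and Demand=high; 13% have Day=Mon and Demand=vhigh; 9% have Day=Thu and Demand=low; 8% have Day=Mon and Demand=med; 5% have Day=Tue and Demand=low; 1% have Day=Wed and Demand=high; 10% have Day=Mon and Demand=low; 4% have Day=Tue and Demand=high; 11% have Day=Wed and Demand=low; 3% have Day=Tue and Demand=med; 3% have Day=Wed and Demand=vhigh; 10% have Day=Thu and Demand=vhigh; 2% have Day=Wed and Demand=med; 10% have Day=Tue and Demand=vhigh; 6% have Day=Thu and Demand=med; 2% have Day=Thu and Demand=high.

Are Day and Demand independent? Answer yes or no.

P(Day=Wed) = 0.17 and P(Demand=low) = 0.35, so their product is 0.0595, but P(Day=Wed, Demand=low) = 0.11. Since these differ, Day and Demand are not independent.

no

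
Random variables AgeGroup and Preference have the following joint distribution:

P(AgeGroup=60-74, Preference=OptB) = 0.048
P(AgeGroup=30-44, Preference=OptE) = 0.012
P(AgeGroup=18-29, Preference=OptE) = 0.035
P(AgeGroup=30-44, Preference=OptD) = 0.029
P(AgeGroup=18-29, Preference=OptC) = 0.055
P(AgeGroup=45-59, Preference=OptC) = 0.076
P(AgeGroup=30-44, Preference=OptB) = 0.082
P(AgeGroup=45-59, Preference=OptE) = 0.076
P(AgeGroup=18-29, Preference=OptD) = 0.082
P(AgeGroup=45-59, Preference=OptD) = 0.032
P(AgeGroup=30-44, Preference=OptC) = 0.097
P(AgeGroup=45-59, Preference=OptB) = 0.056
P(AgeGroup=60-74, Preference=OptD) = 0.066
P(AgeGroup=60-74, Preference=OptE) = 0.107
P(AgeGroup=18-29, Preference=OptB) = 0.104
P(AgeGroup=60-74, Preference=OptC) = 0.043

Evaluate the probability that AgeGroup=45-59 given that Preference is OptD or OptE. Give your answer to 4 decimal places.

0.2460

P(Preference=OptD) = 0.082 + 0.029 + 0.032 + 0.066 = 0.209.
P(Preference=OptE) = 0.035 + 0.012 + 0.076 + 0.107 = 0.230.
P(Preference ∈ {OptD, OptE}) = 0.209 + 0.230 = 0.439; P(AgeGroup=45-59, Preference ∈ {OptD, OptE}) = 0.032 + 0.076 = 0.108.
P(AgeGroup=45-59 | Preference ∈ {OptD, OptE}) = 0.108/0.439 = 0.2460.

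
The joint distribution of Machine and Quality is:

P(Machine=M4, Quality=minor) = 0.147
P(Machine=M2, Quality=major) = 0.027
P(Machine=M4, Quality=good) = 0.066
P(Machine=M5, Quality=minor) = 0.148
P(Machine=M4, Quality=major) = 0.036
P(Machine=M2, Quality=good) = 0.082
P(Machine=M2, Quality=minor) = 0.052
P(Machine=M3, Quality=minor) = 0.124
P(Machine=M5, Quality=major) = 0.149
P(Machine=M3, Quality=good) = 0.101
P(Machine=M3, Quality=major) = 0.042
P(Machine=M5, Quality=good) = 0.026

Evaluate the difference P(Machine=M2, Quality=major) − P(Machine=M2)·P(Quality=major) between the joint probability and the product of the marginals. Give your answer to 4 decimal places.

P(Machine=M2) = 0.082 + 0.052 + 0.027 = 0.161.
P(Quality=major) = 0.027 + 0.042 + 0.036 + 0.149 = 0.254.
P(Machine=M2, Quality=major) − P(Machine=M2)P(Quality=major) = 0.027 − 0.161×0.254 = -0.0139.

-0.0139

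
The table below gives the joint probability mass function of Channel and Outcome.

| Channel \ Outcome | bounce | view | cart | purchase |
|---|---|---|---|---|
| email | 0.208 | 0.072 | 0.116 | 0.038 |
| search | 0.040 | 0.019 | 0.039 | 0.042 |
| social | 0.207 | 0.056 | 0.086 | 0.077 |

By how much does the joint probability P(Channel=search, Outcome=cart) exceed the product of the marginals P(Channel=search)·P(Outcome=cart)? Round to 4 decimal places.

P(Channel=search) = 0.040 + 0.019 + 0.039 + 0.042 = 0.140.
P(Outcome=cart) = 0.116 + 0.039 + 0.086 = 0.241.
P(Channel=search, Outcome=cart) − P(Channel=search)P(Outcome=cart) = 0.039 − 0.140×0.241 = 0.0053.

0.0053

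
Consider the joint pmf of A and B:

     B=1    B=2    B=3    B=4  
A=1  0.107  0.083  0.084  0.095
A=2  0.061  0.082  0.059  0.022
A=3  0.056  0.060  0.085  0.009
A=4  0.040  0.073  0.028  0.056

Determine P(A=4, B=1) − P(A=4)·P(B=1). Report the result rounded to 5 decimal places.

-0.01201

P(A=4) = 0.040 + 0.073 + 0.028 + 0.056 = 0.197.
P(B=1) = 0.107 + 0.061 + 0.056 + 0.040 = 0.264.
P(A=4, B=1) − P(A=4)P(B=1) = 0.040 − 0.197×0.264 = -0.01201.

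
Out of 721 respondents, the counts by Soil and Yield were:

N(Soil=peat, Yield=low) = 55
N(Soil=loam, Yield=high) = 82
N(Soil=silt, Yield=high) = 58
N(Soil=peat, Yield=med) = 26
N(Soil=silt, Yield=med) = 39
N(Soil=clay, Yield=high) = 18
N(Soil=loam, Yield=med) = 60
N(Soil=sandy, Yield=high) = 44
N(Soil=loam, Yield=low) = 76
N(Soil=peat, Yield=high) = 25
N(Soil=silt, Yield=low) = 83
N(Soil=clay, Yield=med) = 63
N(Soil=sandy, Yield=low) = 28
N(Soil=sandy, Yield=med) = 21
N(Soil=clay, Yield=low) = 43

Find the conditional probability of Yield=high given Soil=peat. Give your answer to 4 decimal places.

Total with Soil=peat: 55 + 26 + 25 = 106.
P(Yield=high | Soil=peat) = 25/106 = 0.2358.

0.2358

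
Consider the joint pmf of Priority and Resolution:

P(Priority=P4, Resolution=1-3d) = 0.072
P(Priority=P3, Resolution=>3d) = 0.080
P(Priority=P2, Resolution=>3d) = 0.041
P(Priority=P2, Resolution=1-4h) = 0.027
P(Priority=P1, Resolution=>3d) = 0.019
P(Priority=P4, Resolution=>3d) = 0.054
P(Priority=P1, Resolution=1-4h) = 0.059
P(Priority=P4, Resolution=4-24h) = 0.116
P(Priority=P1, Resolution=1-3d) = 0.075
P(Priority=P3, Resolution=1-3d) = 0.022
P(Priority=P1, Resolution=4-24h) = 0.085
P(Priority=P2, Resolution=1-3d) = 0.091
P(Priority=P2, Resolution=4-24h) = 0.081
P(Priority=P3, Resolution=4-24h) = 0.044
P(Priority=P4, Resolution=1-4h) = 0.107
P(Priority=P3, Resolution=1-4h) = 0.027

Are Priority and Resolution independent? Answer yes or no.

P(Priority=P3) = 0.173 and P(Resolution=>3d) = 0.194, so their product is 0.03356, but P(Priority=P3, Resolution=>3d) = 0.080. Since these differ, Priority and Resolution are not independent.

no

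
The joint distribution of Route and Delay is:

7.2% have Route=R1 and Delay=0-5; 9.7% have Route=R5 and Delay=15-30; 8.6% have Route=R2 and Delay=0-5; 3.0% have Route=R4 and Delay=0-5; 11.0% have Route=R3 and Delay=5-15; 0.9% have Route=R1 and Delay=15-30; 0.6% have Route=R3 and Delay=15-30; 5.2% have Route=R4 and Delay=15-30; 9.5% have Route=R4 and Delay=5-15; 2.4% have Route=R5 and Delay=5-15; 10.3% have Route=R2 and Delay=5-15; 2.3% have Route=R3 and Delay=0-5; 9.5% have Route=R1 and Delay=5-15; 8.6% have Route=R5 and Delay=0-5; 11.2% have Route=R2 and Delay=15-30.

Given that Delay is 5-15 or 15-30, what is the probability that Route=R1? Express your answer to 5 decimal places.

P(Delay=5-15) = 0.095 + 0.103 + 0.110 + 0.095 + 0.024 = 0.427.
P(Delay=15-30) = 0.009 + 0.112 + 0.006 + 0.052 + 0.097 = 0.276.
P(Delay ∈ {5-15, 15-30}) = 0.427 + 0.276 = 0.703; P(Route=R1, Delay ∈ {5-15, 15-30}) = 0.095 + 0.009 = 0.104.
P(Route=R1 | Delay ∈ {5-15, 15-30}) = 0.104/0.703 = 0.14794.

0.14794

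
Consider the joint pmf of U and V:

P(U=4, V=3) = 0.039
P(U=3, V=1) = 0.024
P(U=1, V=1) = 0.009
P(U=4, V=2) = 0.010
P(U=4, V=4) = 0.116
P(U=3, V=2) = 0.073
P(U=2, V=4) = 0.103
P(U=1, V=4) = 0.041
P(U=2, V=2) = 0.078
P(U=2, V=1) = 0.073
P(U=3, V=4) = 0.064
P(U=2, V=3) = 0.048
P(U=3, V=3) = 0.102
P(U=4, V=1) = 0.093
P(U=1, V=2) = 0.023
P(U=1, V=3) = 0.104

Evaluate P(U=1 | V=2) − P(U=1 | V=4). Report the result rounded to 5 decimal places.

P(V=2) = 0.023 + 0.078 + 0.073 + 0.010 = 0.184; P(U=1 | V=2) = 0.023/0.184 = 0.125000.
P(V=4) = 0.041 + 0.103 + 0.064 + 0.116 = 0.324; P(U=1 | V=4) = 0.041/0.324 = 0.126543.
Difference = -0.00154.

-0.00154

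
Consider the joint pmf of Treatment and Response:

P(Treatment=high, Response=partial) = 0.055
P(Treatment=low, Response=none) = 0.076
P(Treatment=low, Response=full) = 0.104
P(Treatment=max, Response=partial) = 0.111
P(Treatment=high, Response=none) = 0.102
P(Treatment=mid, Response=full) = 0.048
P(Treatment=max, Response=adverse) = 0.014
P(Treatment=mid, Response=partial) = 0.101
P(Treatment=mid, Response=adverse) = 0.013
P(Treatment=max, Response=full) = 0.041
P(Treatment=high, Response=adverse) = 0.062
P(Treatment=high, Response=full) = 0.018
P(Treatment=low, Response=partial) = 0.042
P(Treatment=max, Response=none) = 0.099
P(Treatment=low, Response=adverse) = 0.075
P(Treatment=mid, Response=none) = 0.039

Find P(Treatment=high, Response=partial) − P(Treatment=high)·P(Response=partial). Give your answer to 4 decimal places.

-0.0182

P(Treatment=high) = 0.102 + 0.055 + 0.018 + 0.062 = 0.237.
P(Response=partial) = 0.042 + 0.101 + 0.055 + 0.111 = 0.309.
P(Treatment=high, Response=partial) − P(Treatment=high)P(Response=partial) = 0.055 − 0.237×0.309 = -0.0182.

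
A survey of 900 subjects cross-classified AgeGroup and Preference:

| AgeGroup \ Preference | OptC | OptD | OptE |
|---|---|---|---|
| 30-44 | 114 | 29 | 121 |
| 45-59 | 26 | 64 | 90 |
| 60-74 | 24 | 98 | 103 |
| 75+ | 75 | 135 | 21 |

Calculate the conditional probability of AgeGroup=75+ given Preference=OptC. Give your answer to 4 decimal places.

Total with Preference=OptC: 114 + 26 + 24 + 75 = 239.
P(AgeGroup=75+ | Preference=OptC) = 75/239 = 0.3138.

0.3138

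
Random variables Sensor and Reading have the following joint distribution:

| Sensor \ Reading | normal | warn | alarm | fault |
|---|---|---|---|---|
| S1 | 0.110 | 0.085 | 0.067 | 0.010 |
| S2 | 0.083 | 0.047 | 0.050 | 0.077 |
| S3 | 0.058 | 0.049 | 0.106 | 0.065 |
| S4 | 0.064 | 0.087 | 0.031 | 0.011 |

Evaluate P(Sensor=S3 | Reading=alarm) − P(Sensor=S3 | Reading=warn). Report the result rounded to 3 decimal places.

0.234

P(Reading=alarm) = 0.067 + 0.050 + 0.106 + 0.031 = 0.254; P(Sensor=S3 | Reading=alarm) = 0.106/0.254 = 0.4173.
P(Reading=warn) = 0.085 + 0.047 + 0.049 + 0.087 = 0.268; P(Sensor=S3 | Reading=warn) = 0.049/0.268 = 0.1828.
Difference = 0.234.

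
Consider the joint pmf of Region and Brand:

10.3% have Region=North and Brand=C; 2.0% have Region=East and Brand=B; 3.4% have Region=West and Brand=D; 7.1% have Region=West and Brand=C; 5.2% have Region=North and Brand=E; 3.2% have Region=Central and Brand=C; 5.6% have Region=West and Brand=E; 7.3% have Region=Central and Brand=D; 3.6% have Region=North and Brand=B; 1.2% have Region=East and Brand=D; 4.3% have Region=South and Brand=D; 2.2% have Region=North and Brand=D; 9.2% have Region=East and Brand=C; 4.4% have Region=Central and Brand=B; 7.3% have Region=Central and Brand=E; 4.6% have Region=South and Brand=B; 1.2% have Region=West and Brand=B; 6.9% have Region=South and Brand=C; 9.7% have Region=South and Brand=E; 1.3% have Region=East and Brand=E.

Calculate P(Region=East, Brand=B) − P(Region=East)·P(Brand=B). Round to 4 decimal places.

P(Region=East) = 0.020 + 0.092 + 0.012 + 0.013 = 0.137.
P(Brand=B) = 0.036 + 0.046 + 0.020 + 0.012 + 0.044 = 0.158.
P(Region=East, Brand=B) − P(Region=East)P(Brand=B) = 0.020 − 0.137×0.158 = -0.0016.

-0.0016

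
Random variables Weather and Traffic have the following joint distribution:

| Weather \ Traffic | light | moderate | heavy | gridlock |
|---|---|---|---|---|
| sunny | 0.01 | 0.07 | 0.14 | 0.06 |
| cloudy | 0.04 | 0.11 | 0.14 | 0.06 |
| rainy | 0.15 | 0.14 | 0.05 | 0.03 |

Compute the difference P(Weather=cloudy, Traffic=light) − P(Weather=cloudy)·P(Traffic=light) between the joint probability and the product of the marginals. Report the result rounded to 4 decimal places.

P(Weather=cloudy) = 0.04 + 0.11 + 0.14 + 0.06 = 0.35.
P(Traffic=light) = 0.01 + 0.04 + 0.15 = 0.20.
P(Weather=cloudy, Traffic=light) − P(Weather=cloudy)P(Traffic=light) = 0.04 − 0.35×0.20 = -0.0300.

-0.0300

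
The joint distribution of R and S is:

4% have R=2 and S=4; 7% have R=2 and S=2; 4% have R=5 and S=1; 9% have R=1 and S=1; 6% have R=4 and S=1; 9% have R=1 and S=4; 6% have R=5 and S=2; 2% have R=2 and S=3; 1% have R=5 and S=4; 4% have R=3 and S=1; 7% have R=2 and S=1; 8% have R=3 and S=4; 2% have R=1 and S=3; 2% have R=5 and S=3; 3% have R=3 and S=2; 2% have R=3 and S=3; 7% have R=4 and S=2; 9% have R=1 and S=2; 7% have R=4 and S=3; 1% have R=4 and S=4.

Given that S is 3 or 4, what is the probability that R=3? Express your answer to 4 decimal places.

P(S=3) = 0.02 + 0.02 + 0.02 + 0.07 + 0.02 = 0.15.
P(S=4) = 0.09 + 0.04 + 0.08 + 0.01 + 0.01 = 0.23.
P(S ∈ {3, 4}) = 0.15 + 0.23 = 0.38; P(R=3, S ∈ {3, 4}) = 0.02 + 0.08 = 0.10.
P(R=3 | S ∈ {3, 4}) = 0.10/0.38 = 0.2632.

0.2632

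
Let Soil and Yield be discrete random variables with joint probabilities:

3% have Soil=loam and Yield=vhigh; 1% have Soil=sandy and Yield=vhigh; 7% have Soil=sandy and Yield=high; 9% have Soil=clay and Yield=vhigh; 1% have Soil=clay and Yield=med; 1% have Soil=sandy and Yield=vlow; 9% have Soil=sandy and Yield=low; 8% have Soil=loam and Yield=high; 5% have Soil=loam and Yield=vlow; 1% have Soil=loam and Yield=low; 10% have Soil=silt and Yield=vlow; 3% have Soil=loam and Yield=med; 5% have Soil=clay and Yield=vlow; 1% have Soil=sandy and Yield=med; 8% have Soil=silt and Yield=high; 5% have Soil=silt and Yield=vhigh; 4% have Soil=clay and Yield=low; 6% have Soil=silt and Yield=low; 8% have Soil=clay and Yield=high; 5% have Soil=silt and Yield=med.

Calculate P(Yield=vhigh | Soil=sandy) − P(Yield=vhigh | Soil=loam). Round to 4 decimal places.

-0.0974

P(Soil=sandy) = 0.01 + 0.09 + 0.01 + 0.07 + 0.01 = 0.19; P(Yield=vhigh | Soil=sandy) = 0.01/0.19 = 0.05263.
P(Soil=loam) = 0.05 + 0.01 + 0.03 + 0.08 + 0.03 = 0.20; P(Yield=vhigh | Soil=loam) = 0.03/0.20 = 0.15000.
Difference = -0.0974.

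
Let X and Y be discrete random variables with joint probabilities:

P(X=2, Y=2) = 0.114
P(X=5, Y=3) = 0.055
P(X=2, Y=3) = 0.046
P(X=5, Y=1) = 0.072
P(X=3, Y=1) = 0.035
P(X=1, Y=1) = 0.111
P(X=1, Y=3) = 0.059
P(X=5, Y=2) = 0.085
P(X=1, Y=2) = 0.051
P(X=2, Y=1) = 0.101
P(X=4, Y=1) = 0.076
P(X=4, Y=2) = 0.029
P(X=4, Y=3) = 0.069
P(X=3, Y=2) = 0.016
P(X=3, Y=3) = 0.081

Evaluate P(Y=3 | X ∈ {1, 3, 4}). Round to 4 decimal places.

P(X=1) = 0.111 + 0.051 + 0.059 = 0.221.
P(X=3) = 0.035 + 0.016 + 0.081 = 0.132.
P(X=4) = 0.076 + 0.029 + 0.069 = 0.174.
P(X ∈ {1, 3, 4}) = 0.221 + 0.132 + 0.174 = 0.527; P(Y=3, X ∈ {1, 3, 4}) = 0.059 + 0.081 + 0.069 = 0.209.
P(Y=3 | X ∈ {1, 3, 4}) = 0.209/0.527 = 0.3966.

0.3966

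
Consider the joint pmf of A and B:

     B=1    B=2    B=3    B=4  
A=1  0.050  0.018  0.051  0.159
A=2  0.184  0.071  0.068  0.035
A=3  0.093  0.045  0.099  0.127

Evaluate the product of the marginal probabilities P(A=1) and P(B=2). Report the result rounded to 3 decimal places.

P(A=1) = 0.050 + 0.018 + 0.051 + 0.159 = 0.278.
P(B=2) = 0.018 + 0.071 + 0.045 = 0.134.
Product: 0.278 × 0.134 = 0.037.

0.037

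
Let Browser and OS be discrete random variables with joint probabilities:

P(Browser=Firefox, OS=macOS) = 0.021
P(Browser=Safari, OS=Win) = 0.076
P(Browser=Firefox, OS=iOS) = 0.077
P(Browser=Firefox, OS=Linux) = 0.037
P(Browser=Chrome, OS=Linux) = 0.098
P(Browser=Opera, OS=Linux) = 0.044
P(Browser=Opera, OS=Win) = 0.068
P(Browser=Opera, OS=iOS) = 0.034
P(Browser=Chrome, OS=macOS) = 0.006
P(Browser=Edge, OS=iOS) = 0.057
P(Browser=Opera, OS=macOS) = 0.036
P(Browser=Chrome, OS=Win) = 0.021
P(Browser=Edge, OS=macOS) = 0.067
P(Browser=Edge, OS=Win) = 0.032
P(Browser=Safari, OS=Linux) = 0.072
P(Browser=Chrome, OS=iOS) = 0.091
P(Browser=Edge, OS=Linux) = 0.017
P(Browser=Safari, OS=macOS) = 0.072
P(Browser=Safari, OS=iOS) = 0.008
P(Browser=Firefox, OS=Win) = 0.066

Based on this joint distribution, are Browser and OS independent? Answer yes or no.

P(Browser=Safari) = 0.228 and P(OS=iOS) = 0.267, so their product is 0.06088, but P(Browser=Safari, OS=iOS) = 0.008. Since these differ, Browser and OS are not independent.

no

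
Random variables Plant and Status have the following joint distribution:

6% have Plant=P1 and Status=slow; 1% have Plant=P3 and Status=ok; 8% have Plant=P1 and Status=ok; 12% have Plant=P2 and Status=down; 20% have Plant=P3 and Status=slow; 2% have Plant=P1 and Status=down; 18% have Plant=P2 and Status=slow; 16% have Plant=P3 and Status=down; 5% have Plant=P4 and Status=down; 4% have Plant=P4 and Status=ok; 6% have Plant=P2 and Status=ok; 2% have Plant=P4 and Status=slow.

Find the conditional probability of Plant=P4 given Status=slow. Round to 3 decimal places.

0.043

P(Status=slow) = 0.06 + 0.18 + 0.20 + 0.02 = 0.46.
P(Plant=P4 | Status=slow) = 0.02/0.46 = 0.043.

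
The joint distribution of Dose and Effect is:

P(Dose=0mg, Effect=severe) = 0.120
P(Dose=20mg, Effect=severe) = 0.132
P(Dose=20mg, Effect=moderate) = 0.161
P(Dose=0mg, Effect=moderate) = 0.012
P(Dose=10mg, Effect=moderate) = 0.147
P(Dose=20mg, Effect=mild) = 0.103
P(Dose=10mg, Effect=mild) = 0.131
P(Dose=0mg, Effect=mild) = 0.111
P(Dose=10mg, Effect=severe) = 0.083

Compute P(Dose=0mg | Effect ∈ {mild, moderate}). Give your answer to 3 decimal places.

P(Effect=mild) = 0.111 + 0.131 + 0.103 = 0.345.
P(Effect=moderate) = 0.012 + 0.147 + 0.161 = 0.320.
P(Effect ∈ {mild, moderate}) = 0.345 + 0.320 = 0.665; P(Dose=0mg, Effect ∈ {mild, moderate}) = 0.111 + 0.012 = 0.123.
P(Dose=0mg | Effect ∈ {mild, moderate}) = 0.123/0.665 = 0.185.

0.185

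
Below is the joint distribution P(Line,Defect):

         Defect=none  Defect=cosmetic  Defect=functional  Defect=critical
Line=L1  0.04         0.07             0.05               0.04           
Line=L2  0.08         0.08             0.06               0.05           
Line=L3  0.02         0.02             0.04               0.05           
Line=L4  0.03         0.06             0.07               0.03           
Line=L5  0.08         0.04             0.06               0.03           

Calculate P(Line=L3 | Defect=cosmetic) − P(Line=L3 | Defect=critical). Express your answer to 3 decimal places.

P(Defect=cosmetic) = 0.07 + 0.08 + 0.02 + 0.06 + 0.04 = 0.27; P(Line=L3 | Defect=cosmetic) = 0.02/0.27 = 0.0741.
P(Defect=critical) = 0.04 + 0.05 + 0.05 + 0.03 + 0.03 = 0.20; P(Line=L3 | Defect=critical) = 0.05/0.20 = 0.2500.
Difference = -0.176.

-0.176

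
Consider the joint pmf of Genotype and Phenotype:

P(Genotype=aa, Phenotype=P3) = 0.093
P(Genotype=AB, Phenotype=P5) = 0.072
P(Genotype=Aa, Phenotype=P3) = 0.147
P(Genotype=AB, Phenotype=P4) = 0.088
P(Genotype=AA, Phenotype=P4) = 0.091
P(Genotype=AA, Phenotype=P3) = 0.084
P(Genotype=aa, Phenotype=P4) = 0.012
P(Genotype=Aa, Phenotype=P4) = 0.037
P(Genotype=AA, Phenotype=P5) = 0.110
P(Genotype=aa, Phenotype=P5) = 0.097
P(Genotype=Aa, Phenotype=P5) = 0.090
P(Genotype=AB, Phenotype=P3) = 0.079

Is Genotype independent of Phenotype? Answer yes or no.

no

P(Genotype=Aa) = 0.274 and P(Phenotype=P3) = 0.403, so their product is 0.11042, but P(Genotype=Aa, Phenotype=P3) = 0.147. Since these differ, Genotype and Phenotype are not independent.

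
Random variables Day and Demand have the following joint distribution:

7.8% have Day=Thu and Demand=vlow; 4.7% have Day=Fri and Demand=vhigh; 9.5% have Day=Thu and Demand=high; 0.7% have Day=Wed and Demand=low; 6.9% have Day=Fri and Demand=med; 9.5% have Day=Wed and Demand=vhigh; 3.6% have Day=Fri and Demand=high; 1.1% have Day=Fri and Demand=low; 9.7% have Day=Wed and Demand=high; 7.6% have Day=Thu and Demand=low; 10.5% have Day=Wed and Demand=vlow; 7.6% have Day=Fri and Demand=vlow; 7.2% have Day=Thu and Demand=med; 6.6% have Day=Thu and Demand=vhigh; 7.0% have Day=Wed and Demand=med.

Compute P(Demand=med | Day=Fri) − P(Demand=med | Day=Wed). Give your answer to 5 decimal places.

0.10154

P(Day=Fri) = 0.076 + 0.011 + 0.069 + 0.036 + 0.047 = 0.239; P(Demand=med | Day=Fri) = 0.069/0.239 = 0.288703.
P(Day=Wed) = 0.105 + 0.007 + 0.070 + 0.097 + 0.095 = 0.374; P(Demand=med | Day=Wed) = 0.070/0.374 = 0.187166.
Difference = 0.10154.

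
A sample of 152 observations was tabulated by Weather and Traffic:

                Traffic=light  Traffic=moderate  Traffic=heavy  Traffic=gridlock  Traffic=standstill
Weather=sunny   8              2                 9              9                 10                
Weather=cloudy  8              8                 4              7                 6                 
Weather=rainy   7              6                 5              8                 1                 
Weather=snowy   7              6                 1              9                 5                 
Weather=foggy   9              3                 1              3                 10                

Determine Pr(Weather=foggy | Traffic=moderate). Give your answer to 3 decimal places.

0.120

Total with Traffic=moderate: 2 + 8 + 6 + 6 + 3 = 25.
P(Weather=foggy | Traffic=moderate) = 3/25 = 0.120.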